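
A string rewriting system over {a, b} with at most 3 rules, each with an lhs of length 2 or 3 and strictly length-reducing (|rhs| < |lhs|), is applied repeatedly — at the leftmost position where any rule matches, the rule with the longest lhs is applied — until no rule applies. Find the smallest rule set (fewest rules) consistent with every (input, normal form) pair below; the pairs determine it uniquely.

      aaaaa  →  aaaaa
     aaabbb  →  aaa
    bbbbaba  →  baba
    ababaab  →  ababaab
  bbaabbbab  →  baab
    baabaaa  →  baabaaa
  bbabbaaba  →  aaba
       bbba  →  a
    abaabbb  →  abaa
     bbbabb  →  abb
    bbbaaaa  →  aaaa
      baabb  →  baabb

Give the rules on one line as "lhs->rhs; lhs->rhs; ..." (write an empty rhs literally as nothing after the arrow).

  | aaaaa
  | aaabbb => aaa
  | bbbbaba => baba
  | ababaab

bba->b; bbb->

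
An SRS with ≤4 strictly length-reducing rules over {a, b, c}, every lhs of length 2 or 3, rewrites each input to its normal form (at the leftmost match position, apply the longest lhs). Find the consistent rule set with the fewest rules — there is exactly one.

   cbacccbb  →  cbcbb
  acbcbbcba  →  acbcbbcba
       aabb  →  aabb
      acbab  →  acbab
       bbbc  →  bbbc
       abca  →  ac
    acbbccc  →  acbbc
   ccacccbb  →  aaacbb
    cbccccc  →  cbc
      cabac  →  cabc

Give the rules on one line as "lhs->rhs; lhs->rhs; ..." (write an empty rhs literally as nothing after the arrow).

  | cbacccbb => cbcccbb => cbacbb => cbcbb
  | acbcbbcba
  | aabb
  | acbab

bac->bc; bca->c; cc->a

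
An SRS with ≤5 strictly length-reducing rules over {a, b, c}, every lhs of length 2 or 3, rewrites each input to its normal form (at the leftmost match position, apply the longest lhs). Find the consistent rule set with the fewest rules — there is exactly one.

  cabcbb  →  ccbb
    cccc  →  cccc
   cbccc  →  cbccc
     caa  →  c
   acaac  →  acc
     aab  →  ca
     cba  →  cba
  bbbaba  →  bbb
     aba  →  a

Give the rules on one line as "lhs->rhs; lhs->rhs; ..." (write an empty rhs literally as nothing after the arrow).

  | cabcbb => ccbb
  | cccc
  | cbccc
  | caa => c

aa->; aab->ca; ab->; bab->ba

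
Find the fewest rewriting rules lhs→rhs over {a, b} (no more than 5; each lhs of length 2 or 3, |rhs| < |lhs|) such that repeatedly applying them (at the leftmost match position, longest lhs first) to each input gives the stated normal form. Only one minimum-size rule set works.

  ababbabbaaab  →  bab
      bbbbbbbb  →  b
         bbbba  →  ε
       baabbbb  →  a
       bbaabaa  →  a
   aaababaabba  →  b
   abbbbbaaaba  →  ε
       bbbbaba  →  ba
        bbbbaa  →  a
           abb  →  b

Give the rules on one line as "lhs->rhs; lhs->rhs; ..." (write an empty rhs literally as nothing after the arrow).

  | ababbabbaaab => abaaabbaaab => abbbaaab => aabaaab => baaaab => bab
  | bbbbbbbb => abbbbbb => aabbbb => babbb => baab => bba => aa => b
  | bbbba => abba => aaa => ε
  | baabbbb => bbabbb => aabbb => babb => baa => bb => a

aa->b; aaa->; aab->ba; bb->a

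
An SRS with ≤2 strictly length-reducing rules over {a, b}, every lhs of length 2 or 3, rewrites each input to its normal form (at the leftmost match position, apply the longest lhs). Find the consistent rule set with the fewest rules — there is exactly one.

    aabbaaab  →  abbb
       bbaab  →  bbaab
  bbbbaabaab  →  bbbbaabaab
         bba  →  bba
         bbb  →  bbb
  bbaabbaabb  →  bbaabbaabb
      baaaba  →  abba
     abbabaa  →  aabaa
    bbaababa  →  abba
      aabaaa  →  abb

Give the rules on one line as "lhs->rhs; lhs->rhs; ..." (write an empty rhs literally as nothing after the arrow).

  | aabbaaab => aabbabb => aababb => aaabb => abbb
  | bbaab
  | bbbbaabaab
  | bba

aaa->ab; bab->ab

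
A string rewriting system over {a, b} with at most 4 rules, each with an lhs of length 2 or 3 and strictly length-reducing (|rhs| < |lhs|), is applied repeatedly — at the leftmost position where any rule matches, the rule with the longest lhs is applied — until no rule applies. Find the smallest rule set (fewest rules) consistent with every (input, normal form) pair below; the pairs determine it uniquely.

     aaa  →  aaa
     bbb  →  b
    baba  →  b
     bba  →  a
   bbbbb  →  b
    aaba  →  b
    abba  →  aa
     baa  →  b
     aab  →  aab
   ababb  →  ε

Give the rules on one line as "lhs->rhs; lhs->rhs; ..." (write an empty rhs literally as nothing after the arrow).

  | aaa
  | bbb => b
  | baba => ba => b
  | bba => a

aba->ba; ba->b; bab->b; bb->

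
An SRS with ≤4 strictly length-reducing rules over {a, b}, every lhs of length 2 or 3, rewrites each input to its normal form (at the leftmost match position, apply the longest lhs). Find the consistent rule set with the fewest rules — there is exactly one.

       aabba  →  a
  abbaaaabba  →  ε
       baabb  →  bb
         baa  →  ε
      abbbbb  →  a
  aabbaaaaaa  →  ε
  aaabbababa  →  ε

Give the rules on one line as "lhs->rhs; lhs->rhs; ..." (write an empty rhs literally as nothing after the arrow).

aa->; ab->a; ba->a

  | aabba => bba => ba => a
  | abbaaaabba => abaaaabba => aaaaabba => aaabba => abba => aba => aa => ε
  | baabb => aabb => bb
  | baa => aa => ε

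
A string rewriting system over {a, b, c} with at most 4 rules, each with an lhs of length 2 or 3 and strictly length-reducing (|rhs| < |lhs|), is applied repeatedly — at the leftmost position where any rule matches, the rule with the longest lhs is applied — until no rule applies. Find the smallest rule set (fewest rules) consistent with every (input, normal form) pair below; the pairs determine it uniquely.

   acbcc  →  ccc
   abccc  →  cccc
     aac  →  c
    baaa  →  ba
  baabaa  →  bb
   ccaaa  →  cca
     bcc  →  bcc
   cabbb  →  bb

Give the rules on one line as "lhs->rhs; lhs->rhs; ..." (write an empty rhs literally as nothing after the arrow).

aa->; ab->c; cb->b

  | acbcc => abcc => ccc
  | abccc => cccc
  | aac => c
  | baaa => ba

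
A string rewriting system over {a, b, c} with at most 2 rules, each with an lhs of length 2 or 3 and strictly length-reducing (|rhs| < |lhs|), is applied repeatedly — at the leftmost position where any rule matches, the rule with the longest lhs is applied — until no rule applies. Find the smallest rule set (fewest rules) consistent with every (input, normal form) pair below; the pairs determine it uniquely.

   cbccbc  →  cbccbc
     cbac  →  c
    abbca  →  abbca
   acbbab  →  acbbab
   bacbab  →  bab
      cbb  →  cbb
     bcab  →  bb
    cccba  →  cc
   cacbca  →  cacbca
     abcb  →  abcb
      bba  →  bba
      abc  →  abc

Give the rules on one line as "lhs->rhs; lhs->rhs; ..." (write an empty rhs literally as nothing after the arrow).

cab->b; cba->

  | cbccbc
  | cbac => c
  | abbca
  | acbbab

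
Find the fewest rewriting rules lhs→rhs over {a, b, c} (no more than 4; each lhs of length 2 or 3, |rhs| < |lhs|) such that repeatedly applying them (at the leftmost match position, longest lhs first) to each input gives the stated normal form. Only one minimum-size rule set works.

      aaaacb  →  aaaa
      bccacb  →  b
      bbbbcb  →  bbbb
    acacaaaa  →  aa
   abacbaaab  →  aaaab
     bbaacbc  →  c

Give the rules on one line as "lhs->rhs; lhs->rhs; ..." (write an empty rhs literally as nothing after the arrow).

ba->; ca->b; cb->

  | aaaacb => aaaa
  | bccacb => bcbcb => bcb => b
  | bbbbcb => bbbb
  | acacaaaa => abcaaaa => abbaaa => abaa => aa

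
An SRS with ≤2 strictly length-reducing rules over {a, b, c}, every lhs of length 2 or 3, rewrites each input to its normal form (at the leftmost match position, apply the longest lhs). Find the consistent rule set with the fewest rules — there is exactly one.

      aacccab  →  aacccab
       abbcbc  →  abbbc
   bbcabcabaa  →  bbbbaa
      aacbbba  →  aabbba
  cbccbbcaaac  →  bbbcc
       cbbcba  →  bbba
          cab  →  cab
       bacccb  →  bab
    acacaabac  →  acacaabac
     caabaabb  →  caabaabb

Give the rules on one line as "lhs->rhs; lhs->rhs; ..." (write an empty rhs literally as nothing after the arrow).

bca->bc; cb->b

  | aacccab
  | abbcbc => abbbc
  | bbcabcabaa => bbcbcabaa => bbbcabaa => bbbcbaa => bbbbaa
  | aacbbba => aabbba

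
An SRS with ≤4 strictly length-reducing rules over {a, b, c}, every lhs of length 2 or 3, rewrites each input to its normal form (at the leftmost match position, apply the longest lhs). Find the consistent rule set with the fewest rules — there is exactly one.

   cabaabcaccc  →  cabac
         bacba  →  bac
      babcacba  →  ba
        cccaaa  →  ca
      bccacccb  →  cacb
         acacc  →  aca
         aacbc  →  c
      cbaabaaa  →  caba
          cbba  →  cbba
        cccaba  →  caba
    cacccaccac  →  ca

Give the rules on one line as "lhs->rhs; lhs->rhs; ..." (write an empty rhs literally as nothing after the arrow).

aa->; bc->; cba->c; cc->

  | cabaabcaccc => cabbcaccc => cabaccc => cabac
  | bacba => bac
  | babcacba => baacba => bcba => ba
  | cccaaa => caaa => ca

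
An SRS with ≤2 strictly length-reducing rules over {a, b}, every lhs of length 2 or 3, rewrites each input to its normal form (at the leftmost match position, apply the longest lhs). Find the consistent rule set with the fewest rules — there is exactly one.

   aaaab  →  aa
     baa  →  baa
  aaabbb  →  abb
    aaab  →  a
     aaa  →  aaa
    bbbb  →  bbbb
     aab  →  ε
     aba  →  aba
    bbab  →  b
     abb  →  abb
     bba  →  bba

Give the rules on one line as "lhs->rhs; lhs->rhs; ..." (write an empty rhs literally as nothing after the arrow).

aab->; bab->

  | aaaab => aa
  | baa
  | aaabbb => abb
  | aaab => a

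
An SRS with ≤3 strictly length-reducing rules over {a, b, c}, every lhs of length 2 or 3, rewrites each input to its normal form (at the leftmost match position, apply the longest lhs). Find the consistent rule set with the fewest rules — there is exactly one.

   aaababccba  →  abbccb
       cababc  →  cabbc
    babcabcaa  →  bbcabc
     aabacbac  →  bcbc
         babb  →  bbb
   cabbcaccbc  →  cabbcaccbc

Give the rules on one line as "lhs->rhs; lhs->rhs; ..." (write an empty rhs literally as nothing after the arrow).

aa->; ba->b

  | aaababccba => ababccba => abbccba => abbccb
  | cababc => cabbc
  | babcabcaa => bbcabcaa => bbcabc
  | aabacbac => bacbac => bcbac => bcbc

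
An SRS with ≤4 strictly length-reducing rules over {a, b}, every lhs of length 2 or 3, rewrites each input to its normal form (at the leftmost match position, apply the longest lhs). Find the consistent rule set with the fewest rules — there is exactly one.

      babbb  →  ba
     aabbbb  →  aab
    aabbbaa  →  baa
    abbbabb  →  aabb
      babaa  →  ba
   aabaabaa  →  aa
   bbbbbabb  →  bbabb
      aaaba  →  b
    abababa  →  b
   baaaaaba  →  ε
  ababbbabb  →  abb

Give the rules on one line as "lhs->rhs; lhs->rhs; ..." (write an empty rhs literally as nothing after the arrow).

  | babbb => ba
  | aabbbb => aab
  | aabbbaa => aaaa => baa
  | abbbabb => aabb

aaa->ba; aba->; bbb->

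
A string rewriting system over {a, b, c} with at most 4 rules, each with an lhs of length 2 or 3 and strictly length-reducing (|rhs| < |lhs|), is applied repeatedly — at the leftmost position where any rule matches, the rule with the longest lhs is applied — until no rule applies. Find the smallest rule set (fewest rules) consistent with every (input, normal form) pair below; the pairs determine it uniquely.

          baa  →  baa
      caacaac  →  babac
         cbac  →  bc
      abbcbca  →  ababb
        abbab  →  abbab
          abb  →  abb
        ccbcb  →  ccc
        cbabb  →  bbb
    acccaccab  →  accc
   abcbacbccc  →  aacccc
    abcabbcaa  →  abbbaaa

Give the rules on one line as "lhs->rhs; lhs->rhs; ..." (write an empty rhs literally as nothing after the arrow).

  | baa
  | caacaac => bacaac => babac
  | cbac => cac => bc
  | abbcbca => ababca => ababb

bbc->ba; bcb->; ca->b; cb->c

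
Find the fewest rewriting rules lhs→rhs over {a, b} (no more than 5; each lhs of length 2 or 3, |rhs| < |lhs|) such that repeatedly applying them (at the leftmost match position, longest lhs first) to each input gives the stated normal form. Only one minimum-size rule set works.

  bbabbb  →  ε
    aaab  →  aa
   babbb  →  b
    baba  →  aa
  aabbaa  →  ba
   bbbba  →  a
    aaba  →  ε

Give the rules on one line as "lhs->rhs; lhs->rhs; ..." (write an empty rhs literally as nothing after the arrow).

ab->; aba->b; bab->a; bb->

  | bbabbb => abbb => bb => ε
  | aaab => aa
  | babbb => abb => b
  | baba => aa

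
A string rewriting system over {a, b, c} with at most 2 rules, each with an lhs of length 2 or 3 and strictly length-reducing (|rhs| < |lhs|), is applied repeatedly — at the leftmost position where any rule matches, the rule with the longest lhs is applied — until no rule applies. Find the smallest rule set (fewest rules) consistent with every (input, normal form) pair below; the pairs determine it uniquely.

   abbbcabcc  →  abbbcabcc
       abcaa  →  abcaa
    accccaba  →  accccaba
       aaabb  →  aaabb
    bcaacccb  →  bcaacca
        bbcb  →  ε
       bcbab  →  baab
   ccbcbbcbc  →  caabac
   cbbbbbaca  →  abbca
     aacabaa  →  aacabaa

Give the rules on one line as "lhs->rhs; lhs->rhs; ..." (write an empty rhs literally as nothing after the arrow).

bba->; cb->a

  | abbbcabcc
  | abcaa
  | accccaba
  | aaabb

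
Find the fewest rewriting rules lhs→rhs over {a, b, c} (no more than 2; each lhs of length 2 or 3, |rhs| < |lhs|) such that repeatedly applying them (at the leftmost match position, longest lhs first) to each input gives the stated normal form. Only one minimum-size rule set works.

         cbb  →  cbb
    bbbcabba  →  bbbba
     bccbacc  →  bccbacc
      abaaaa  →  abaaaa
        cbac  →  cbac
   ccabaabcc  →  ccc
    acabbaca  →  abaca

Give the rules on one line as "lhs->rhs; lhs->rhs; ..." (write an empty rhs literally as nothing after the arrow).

aab->; cab->

  | cbb
  | bbbcabba => bbbba
  | bccbacc
  | abaaaa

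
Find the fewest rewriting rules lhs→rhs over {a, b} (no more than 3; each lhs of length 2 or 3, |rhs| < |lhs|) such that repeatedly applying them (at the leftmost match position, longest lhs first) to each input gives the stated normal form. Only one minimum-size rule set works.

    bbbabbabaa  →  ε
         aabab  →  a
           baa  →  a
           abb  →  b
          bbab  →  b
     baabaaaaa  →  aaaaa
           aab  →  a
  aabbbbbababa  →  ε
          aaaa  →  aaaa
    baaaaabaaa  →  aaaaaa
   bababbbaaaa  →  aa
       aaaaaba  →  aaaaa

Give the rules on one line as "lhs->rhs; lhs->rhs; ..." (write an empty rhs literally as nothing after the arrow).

ab->; ba->; bab->

  | bbbabbabaa => bbbabaa => bbaa => ba => ε
  | aabab => aab => a
  | baa => a
  | abb => b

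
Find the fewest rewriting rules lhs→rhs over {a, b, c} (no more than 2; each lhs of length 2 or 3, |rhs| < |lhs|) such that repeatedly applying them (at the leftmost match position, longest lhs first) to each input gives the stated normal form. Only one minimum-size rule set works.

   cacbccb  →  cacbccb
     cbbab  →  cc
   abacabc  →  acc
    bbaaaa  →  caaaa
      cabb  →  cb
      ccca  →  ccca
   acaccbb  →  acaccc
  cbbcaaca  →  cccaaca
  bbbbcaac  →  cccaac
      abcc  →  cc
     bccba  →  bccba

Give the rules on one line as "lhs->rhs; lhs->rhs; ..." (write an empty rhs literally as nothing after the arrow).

ab->; bb->c

  | cacbccb
  | cbbab => ccab => cc
  | abacabc => acabc => acc
  | bbaaaa => caaaa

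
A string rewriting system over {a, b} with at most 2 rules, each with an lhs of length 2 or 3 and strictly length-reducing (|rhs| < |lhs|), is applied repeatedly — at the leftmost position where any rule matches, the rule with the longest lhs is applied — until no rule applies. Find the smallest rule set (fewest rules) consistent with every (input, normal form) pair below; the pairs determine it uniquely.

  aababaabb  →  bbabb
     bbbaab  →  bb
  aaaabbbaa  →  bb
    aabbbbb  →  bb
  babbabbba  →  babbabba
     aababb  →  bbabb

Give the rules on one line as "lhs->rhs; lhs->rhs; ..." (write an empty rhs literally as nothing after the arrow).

aa->b; bbb->bb

  | aababaabb => bbabaabb => bbabbbb => bbabbb => bbabb
  | bbbaab => bbaab => bbbb => bbb => bb
  | aaaabbbaa => baabbbaa => bbbbbaa => bbbbaa => bbbaa => bbaa => bbb => bb
  | aabbbbb => bbbbbb => bbbbb => bbbb => bbb => bb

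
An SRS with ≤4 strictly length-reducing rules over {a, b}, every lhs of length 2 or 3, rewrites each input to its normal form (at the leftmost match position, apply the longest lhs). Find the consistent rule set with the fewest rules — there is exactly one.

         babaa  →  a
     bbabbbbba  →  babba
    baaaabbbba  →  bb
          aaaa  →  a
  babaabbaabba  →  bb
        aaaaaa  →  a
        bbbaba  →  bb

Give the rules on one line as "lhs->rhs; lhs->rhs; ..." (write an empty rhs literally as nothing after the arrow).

aa->a; aba->bb; baa->a; bbb->a

  | babaa => bbba => aa => a
  | bbabbbbba => bbaabba => babba
  | baaaabbbba => aaabbbba => aabbbba => abbbba => aaba => aba => bb
  | aaaa => aaa => aa => a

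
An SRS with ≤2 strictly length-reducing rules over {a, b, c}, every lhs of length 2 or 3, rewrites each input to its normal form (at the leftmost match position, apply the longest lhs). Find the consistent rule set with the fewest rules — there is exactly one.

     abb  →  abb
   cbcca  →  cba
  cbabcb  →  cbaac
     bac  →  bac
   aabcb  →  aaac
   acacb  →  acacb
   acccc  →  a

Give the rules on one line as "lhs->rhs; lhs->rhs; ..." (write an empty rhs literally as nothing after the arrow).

  | abb
  | cbcca => cba
  | cbabcb => cbaac
  | bac

bcb->ac; cc->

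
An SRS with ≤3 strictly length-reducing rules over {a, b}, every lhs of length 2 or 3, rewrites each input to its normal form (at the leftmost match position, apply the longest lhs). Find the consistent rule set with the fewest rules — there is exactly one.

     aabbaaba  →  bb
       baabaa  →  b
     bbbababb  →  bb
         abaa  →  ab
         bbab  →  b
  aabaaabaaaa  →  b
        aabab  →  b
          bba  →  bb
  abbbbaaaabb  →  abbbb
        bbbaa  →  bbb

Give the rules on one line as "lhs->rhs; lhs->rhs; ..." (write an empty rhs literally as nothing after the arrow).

  | aabbaaba => bbbaaba => bbbaba => bba => bb
  | baabaa => babaa => aa => b
  | bbbababb => bbabb => bb
  | abaa => aba => ab

aa->b; ba->b; bab->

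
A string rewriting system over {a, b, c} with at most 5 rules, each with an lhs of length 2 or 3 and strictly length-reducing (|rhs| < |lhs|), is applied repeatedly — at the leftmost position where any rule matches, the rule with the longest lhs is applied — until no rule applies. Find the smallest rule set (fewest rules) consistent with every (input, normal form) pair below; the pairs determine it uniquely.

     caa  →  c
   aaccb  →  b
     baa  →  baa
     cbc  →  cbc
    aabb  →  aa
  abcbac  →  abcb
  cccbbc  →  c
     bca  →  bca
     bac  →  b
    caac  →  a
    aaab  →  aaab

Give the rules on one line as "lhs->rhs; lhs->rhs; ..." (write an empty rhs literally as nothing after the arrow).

ac->; bb->; caa->c; cc->a

  | caa => c
  | aaccb => acb => b
  | baa
  | cbc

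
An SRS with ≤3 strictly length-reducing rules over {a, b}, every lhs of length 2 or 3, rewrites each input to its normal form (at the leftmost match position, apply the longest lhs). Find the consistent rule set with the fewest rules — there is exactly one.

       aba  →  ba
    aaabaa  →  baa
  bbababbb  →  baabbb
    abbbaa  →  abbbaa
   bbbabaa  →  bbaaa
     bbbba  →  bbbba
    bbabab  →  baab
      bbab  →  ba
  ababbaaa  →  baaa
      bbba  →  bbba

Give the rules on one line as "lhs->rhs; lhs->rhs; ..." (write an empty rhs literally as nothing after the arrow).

  | aba => ba
  | aaabaa => aabaa => abaa => baa
  | bbababbb => baabbb
  | abbbaa

aba->ba; bab->a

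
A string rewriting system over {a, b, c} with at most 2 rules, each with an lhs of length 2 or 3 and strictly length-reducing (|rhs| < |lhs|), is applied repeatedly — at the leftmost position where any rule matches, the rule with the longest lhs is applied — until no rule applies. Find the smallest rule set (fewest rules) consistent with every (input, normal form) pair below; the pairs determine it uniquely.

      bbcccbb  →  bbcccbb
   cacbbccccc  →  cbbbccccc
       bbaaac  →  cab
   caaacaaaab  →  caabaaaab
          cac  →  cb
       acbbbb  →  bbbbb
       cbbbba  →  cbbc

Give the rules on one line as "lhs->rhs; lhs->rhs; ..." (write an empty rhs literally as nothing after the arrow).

  | bbcccbb
  | cacbbccccc => cbbbccccc
  | bbaaac => caac => cab
  | caaacaaaab => caabaaaab

ac->b; bba->c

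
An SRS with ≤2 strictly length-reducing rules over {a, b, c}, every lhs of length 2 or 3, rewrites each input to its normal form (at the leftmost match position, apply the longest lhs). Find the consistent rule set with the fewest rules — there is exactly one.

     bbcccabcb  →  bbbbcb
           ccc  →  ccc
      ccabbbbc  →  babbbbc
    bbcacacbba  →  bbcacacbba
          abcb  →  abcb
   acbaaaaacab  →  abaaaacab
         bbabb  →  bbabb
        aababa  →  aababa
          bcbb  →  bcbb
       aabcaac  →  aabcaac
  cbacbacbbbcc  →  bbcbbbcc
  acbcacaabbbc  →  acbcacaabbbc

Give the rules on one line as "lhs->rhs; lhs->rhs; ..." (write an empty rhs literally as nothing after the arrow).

cba->b; cca->ba

  | bbcccabcb => bbcbabcb => bbbbcb
  | ccc
  | ccabbbbc => babbbbc
  | bbcacacbba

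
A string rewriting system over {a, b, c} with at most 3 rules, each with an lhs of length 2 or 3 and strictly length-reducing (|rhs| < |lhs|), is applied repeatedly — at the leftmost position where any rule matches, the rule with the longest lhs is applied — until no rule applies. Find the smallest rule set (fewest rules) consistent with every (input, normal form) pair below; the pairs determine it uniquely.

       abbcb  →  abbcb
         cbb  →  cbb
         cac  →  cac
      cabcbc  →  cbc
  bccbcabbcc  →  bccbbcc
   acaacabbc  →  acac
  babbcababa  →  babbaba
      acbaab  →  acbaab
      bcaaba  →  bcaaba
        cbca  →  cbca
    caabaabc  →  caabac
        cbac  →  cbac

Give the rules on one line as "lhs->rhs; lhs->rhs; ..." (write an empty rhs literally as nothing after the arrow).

  | abbcb
  | cbb
  | cac
  | cabcbc => cbc

abc->c; cab->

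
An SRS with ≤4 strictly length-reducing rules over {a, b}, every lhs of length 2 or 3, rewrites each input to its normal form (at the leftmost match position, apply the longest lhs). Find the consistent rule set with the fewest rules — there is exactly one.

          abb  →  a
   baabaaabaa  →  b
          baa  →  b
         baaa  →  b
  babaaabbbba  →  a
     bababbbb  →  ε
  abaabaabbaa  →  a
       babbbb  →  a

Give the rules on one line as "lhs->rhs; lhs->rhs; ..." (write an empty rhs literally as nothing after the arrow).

aa->; ba->b; bab->ab; bb->

  | abb => a
  | baabaaabaa => babaaabaa => abaaabaa => abaabaa => ababaa => aabaa => baa => ba => b
  | baa => ba => b
  | baaa => baa => ba => b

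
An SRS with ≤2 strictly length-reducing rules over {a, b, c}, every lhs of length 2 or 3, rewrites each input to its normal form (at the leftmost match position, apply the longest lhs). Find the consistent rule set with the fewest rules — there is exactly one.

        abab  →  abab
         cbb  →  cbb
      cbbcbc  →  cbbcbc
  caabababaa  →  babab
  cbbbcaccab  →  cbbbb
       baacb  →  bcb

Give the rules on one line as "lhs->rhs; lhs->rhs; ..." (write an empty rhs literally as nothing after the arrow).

  | abab
  | cbb
  | cbbcbc
  | caabababaa => aabababaa => bababaa => babab

aa->; ca->a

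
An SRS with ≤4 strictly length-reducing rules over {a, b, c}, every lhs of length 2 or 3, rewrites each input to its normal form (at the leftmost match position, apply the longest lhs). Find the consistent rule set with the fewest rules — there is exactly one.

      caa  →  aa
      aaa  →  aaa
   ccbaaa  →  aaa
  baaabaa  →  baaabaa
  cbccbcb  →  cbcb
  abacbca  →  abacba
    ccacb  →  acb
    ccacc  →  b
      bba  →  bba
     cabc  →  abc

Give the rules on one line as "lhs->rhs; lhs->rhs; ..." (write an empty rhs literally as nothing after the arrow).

acc->b; ca->a; ccb->

  | caa => aa
  | aaa
  | ccbaaa => aaa
  | baaabaa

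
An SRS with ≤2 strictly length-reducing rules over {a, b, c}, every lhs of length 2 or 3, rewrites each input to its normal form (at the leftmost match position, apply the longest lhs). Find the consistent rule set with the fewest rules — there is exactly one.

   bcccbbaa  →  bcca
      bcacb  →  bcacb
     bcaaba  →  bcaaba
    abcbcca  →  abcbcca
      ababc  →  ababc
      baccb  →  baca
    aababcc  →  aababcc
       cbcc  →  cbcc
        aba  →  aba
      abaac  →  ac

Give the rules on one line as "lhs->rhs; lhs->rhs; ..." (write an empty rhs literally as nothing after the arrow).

baa->; ccb->ca

  | bcccbbaa => bccabaa => bcca
  | bcacb
  | bcaaba
  | abcbcca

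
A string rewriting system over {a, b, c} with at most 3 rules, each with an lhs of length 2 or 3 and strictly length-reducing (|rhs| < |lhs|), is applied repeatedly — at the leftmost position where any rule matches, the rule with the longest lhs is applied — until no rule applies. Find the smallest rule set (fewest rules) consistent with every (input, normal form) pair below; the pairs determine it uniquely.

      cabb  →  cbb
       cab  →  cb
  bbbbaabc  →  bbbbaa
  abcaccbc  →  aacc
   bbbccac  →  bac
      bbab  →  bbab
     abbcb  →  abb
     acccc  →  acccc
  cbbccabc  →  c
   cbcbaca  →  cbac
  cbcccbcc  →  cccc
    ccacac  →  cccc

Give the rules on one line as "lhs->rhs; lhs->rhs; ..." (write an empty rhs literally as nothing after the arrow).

bc->; ca->c

  | cabb => cbb
  | cab => cb
  | bbbbaabc => bbbbaa
  | abcaccbc => aaccbc => aacc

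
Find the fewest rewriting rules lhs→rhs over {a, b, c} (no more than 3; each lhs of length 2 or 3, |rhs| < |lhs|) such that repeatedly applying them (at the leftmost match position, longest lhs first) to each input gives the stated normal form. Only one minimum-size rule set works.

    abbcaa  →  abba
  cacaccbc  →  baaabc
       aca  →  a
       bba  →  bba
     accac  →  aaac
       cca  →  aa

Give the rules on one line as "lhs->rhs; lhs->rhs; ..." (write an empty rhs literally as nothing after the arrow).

  | abbcaa => abba
  | cacaccbc => baaccbc => baaabc
  | aca => a
  | bba

ca->; cac->ba; cc->a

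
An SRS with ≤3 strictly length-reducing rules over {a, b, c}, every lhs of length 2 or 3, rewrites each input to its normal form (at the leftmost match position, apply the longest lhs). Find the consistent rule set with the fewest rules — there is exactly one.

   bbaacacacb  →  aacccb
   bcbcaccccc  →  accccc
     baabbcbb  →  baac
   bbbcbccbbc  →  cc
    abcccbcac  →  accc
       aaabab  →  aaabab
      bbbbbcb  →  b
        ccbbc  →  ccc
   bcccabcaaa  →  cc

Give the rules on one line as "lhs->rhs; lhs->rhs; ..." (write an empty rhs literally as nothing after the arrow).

  | bbaacacacb => aacacacb => aaccacb => aacccb
  | bcbcaccccc => bcaccccc => accccc
  | baabbcbb => baacbb => baac
  | bbbcbccbbc => bcbccbbc => bccbbc => cbbc => cc

bb->; bc->; ca->c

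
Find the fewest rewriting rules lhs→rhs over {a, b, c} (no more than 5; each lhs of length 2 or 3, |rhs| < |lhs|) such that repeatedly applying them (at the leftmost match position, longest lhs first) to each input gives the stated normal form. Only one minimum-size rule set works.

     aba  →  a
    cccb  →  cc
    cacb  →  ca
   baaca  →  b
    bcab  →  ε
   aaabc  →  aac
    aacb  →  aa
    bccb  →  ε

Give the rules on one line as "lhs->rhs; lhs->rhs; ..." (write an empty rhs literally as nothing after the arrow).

  | aba => a
  | cccb => cc
  | cacb => ca
  | baaca => bab => b

ab->; aca->b; bc->; cb->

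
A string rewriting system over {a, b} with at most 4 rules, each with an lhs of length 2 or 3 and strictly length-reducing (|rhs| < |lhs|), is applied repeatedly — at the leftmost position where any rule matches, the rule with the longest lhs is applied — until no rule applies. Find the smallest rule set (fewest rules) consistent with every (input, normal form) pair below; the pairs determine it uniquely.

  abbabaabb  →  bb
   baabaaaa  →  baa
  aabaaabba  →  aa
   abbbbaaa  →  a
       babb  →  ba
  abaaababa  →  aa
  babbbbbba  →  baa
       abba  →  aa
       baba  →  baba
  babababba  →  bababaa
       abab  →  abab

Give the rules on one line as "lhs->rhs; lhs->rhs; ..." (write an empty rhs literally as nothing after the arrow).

aaa->; aab->a; abb->a

  | abbabaabb => aabaabb => aaabb => bb
  | baabaaaa => baaaaa => baa
  | aabaaabba => aaaabba => abba => aa
  | abbbbaaa => abbaaa => aaaa => a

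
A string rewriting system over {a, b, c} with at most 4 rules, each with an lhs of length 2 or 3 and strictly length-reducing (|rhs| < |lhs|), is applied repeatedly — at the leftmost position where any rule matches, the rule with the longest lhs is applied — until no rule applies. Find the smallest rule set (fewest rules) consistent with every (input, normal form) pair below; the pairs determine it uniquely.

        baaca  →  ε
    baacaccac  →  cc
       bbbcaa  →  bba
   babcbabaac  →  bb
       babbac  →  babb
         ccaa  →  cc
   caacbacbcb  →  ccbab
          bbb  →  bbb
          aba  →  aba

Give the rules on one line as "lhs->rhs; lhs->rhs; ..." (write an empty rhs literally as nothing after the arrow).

aa->; ac->; bc->a

  | baaca => bca => aa => ε
  | baacaccac => bcaccac => aaccac => ccac => cc
  | bbbcaa => bbaaa => bba
  | babcbabaac => baababaac => bbabaac => bbabc => bbaa => bb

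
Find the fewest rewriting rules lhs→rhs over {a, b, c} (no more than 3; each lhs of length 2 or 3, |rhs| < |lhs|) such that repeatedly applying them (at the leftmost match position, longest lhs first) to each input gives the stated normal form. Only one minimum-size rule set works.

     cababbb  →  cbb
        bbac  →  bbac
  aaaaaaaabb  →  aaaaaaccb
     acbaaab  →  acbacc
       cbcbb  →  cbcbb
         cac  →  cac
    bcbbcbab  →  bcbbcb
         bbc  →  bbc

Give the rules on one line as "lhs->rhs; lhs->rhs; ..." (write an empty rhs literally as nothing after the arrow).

aab->cc; ab->

  | cababbb => cabbb => cbb
  | bbac
  | aaaaaaaabb => aaaaaaccb
  | acbaaab => acbacc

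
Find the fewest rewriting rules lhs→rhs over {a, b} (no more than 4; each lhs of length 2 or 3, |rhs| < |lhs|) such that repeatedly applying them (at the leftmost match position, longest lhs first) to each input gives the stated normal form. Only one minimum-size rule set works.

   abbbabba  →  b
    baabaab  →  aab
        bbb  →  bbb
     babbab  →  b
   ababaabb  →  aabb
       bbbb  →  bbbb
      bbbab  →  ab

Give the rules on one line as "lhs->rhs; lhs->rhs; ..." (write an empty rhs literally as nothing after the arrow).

aba->; ba->; baa->aa; bab->ab

  | abbbabba => abbabba => ababba => bba => b
  | baabaab => aabaab => aab
  | bbb
  | babbab => abbab => abab => b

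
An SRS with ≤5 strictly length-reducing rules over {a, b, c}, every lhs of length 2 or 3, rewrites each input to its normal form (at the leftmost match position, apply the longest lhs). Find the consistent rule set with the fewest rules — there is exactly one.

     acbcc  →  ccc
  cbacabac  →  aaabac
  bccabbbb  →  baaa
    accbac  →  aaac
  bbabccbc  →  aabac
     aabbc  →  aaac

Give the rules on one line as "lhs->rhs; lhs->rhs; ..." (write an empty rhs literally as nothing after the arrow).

  | acbcc => ccc
  | cbacabac => aacabac => aaabac
  | bccabbbb => bcabbbb => babbbb => baabb => baaa
  | accbac => acaac => aaac

acb->c; bb->a; ca->a; cb->a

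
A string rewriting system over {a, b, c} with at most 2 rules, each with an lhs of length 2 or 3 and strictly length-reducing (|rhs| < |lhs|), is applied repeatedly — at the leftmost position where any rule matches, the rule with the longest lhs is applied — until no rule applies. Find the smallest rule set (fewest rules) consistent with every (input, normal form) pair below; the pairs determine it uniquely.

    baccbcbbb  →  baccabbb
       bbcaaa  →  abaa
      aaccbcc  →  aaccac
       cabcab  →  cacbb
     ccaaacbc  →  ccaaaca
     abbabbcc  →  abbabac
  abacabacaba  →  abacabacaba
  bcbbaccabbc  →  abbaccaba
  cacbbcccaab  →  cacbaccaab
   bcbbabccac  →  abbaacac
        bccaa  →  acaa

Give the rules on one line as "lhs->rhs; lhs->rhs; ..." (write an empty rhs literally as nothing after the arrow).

  | baccbcbbb => baccabbb
  | bbcaaa => bcbaa => abaa
  | aaccbcc => aaccac
  | cabcab => cacbb

bc->a; bca->cb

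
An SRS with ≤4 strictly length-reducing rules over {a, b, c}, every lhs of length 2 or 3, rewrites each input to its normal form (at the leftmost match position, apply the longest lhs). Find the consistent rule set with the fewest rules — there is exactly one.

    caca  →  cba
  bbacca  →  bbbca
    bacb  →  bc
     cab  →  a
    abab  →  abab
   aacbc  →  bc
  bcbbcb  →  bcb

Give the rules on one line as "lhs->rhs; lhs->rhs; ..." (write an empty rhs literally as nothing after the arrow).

  | caca => cba
  | bbacca => bbbca
  | bacb => bc
  | cab => a

ac->b; acb->c; cab->a; cbb->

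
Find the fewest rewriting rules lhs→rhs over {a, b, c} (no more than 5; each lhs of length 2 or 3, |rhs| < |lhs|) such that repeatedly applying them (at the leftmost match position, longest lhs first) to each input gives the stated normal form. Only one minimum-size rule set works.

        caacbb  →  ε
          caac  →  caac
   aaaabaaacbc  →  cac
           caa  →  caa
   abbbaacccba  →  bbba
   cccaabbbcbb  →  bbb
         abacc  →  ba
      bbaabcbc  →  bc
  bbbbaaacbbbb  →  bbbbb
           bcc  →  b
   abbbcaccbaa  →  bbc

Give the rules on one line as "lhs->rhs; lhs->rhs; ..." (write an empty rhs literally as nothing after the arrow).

ab->b; baa->c; cb->; cc->

  | caacbb => caab => cab => cb => ε
  | caac
  | aaaabaaacbc => aaabaaacbc => aabaaacbc => abaaacbc => baaacbc => cacbc => cac
  | caa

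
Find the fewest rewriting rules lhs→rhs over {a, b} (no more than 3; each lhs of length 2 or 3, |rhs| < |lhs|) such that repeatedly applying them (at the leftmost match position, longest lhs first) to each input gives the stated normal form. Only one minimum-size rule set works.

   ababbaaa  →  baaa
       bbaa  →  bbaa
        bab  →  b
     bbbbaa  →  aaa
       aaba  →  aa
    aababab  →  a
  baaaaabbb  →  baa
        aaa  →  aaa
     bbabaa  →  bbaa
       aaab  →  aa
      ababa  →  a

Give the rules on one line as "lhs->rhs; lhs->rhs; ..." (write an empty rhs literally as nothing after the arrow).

ab->; bbb->aa

  | ababbaaa => abbaaa => baaa
  | bbaa
  | bab => b
  | bbbbaa => aabaa => aaa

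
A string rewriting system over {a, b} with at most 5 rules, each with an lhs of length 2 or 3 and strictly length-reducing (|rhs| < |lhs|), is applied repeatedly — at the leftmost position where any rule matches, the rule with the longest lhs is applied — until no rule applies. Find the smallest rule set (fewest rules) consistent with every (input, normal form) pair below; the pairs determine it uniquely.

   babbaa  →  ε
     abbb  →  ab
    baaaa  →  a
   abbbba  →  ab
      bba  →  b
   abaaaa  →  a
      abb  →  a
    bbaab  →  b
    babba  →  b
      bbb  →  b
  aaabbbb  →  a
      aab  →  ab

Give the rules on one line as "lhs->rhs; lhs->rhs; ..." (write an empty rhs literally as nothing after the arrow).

aa->a; ba->; bb->; bba->b

  | babbaa => bbaa => ba => ε
  | abbb => ab
  | baaaa => aaa => aa => a
  | abbbba => abba => ab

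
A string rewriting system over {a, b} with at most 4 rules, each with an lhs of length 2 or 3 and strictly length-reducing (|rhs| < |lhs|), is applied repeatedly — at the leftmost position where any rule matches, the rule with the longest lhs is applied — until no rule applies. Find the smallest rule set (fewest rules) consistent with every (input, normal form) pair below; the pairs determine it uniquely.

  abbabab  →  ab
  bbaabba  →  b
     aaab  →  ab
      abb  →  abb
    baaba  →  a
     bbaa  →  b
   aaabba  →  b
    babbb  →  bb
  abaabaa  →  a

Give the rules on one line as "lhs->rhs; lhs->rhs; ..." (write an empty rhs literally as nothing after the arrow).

aa->b; ba->a; bbb->ab

  | abbabab => ababab => aabab => bbab => bab => ab
  | bbaabba => baabba => aabba => bbba => aba => aa => b
  | aaab => bab => ab
  | abb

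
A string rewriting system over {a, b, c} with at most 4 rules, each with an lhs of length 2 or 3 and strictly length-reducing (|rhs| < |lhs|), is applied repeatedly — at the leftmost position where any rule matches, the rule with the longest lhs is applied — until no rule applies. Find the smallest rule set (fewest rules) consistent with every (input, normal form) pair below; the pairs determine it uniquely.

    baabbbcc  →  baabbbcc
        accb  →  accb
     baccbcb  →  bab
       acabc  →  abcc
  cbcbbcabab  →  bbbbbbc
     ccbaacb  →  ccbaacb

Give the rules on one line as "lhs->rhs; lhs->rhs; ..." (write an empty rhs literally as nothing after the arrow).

  | baabbbcc
  | accb
  | baccbcb => bacbbb => bab
  | acabc => abcc

cab->bc; cbb->; cbc->bb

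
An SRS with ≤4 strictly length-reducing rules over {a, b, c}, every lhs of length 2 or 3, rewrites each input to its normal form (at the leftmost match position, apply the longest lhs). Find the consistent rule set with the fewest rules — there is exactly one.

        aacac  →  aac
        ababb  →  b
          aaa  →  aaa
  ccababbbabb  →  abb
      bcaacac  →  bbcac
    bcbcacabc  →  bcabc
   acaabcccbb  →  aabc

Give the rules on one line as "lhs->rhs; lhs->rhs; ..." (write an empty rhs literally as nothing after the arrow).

aba->c; aca->a; caa->b; cb->

  | aacac => aac
  | ababb => cbb => b
  | aaa
  | ccababbbabb => cccbbbabb => ccbbabb => cbabb => abb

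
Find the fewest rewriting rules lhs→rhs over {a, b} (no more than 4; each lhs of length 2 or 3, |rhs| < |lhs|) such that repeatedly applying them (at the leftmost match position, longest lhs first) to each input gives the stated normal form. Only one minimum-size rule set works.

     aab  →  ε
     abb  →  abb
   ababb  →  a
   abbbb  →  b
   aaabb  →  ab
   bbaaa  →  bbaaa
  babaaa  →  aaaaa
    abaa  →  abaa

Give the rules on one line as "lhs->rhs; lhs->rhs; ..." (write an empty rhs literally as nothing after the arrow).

aab->; bab->aa; bbb->ab

  | aab => ε
  | abb
  | ababb => aaab => a
  | abbbb => aabb => b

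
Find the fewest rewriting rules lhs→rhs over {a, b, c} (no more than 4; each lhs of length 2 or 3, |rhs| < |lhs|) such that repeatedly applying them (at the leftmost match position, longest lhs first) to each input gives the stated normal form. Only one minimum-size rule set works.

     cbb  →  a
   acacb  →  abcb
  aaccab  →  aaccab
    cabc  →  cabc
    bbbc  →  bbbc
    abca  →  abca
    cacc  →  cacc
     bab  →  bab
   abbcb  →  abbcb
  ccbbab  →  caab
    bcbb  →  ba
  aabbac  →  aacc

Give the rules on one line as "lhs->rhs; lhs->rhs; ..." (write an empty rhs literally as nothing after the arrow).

aca->ab; bba->c; cbb->a

  | cbb => a
  | acacb => abcb
  | aaccab
  | cabc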